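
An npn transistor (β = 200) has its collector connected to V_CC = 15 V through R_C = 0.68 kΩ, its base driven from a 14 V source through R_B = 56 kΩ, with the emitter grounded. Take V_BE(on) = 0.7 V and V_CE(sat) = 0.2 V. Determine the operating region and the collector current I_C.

Assume active: I_B = (14 − 0.7)/56 = 0.238 mA, giving I_C = β·I_B = 47.5 mA.
But then V_CE = 15 − 47.5×0.68 = -17.3 V < V_CE(sat) = 0.2 V — impossible in the active region.
So the transistor is saturated. With V_CE = 0.2 V, I_C = (V_CC − 0.2)/R_C = 14.8/0.68 = 21.8 mA.
Check: β·I_B = 47.5 mA > I_C = 21.8 mA, confirming saturation.

saturation; I_C ≈ 22 mA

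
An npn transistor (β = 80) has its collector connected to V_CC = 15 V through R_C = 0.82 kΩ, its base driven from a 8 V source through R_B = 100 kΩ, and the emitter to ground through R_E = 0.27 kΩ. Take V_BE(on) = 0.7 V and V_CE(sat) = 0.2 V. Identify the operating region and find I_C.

active; I_C ≈ 4.8 mA

Assume active. Base-emitter loop: I_B = (V_BB − V_BE)/(R_B + (β+1)R_E) = (8 − 0.7)/(100 + 81×0.27) = 0.0599 mA.
I_C = β·I_B = 80×0.0599 = 4.79 mA.
V_CE = V_CC − I_C·R_C − I_E·R_E = 15 − 4.79×0.82 − 4.85×0.27 = 9.76 V > V_CE(sat), so the active-region assumption holds.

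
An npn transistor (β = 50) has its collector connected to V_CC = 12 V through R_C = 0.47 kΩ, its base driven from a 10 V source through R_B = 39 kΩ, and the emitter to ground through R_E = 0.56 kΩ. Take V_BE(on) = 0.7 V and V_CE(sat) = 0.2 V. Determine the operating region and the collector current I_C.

Assume active. Base-emitter loop: I_B = (V_BB − V_BE)/(R_B + (β+1)R_E) = (10 − 0.7)/(39 + 51×0.56) = 0.138 mA.
I_C = β·I_B = 50×0.138 = 6.88 mA.
V_CE = V_CC − I_C·R_C − I_E·R_E = 12 − 6.88×0.47 − 7.02×0.56 = 4.83 V > V_CE(sat), so the active-region assumption holds.

active; I_C ≈ 6.9 mA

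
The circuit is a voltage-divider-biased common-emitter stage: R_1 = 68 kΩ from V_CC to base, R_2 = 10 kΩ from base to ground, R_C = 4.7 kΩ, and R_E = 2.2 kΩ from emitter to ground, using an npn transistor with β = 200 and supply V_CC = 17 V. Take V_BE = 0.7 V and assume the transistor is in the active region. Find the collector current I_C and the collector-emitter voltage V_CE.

I_C ≈ 0.66 mA, V_CE ≈ 12 V

Thevenize the base divider: V_Th = V_CC·R_2/(R_1+R_2) = 17×10/78 = 2.18 V, R_Th = R_1‖R_2 = 8.72 kΩ.
Base-emitter loop: V_Th = I_B·R_Th + V_BE + (β+1)I_B·R_E, so I_B = (2.18 − 0.7) / (8.72 + 201×2.2) = 0.00328 mA.
I_C = β·I_B = 200×0.00328 = 0.656 mA, and I_E = (β+1)I_B = 0.659 mA.
V_CE = V_CC − I_C·R_C − I_E·R_E = 17 − 0.656×4.7 − 0.659×2.2 = 12.5 V.
V_CE = 12.5 V > 0.2 V confirms active-region operation.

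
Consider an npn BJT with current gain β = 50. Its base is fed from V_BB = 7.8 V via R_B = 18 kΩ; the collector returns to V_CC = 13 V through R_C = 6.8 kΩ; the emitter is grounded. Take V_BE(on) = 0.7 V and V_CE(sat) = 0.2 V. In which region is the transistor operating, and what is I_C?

saturation; I_C ≈ 1.9 mA

Assume active: I_B = (7.8 − 0.7)/18 = 0.394 mA, giving I_C = β·I_B = 19.7 mA.
But then V_CE = 13 − 19.7×6.8 = -121 V < V_CE(sat) = 0.2 V — impossible in the active region.
So the transistor is saturated. With V_CE = 0.2 V, I_C = (V_CC − 0.2)/R_C = 12.8/6.8 = 1.88 mA.
Check: β·I_B = 19.7 mA > I_C = 1.88 mA, confirming saturation.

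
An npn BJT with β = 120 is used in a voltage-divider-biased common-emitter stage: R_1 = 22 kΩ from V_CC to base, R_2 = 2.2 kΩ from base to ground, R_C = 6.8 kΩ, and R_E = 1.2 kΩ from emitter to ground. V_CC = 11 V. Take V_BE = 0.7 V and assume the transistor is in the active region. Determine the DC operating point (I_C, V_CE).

I_C ≈ 0.24 mA, V_CE ≈ 9 V

Thevenize the base divider: V_Th = V_CC·R_2/(R_1+R_2) = 11×2.2/24.2 = 1 V, R_Th = R_1‖R_2 = 2 kΩ.
Base-emitter loop: V_Th = I_B·R_Th + V_BE + (β+1)I_B·R_E, so I_B = (1 − 0.7) / (2 + 121×1.2) = 0.00204 mA.
I_C = β·I_B = 120×0.00204 = 0.245 mA, and I_E = (β+1)I_B = 0.247 mA.
V_CE = V_CC − I_C·R_C − I_E·R_E = 11 − 0.245×6.8 − 0.247×1.2 = 9.04 V.
V_CE = 9.04 V > 0.2 V confirms active-region operation.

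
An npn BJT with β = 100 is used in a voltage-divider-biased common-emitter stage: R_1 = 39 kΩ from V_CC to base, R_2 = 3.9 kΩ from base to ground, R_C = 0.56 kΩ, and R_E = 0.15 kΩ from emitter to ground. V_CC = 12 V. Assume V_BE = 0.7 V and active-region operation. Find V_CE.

V_CE ≈ 11 V

Thevenize the base divider: V_Th = V_CC·R_2/(R_1+R_2) = 12×3.9/42.9 = 1.09 V, R_Th = R_1‖R_2 = 3.55 kΩ.
Base-emitter loop: V_Th = I_B·R_Th + V_BE + (β+1)I_B·R_E, so I_B = (1.09 − 0.7) / (3.55 + 101×0.15) = 0.0209 mA.
I_C = β·I_B = 100×0.0209 = 2.09 mA, and I_E = (β+1)I_B = 2.11 mA.
V_CE = V_CC − I_C·R_C − I_E·R_E = 12 − 2.09×0.56 − 2.11×0.15 = 10.5 V.
V_CE = 10.5 V > 0.2 V confirms active-region operation.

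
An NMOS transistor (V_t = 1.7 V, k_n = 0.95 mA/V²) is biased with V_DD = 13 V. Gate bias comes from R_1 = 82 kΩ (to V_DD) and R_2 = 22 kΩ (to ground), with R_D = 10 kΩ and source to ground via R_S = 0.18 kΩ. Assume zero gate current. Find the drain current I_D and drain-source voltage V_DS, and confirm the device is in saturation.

I_D ≈ 0.45 mA, V_DS ≈ 8.5 V

V_G = V_DD·R_2/(R_1+R_2) = 13×22/104 = 2.75 V.
Assume saturation: I_D = (k_n/2)(V_GS − V_t)² with V_GS = V_G − I_D·R_S = 2.75 − 0.18·I_D.
Substituting gives 0.0154·I_D² − 1.18·I_D + 0.524 = 0, with roots I_D = 0.447 or 76.2 mA.
The root I_D = 76.2 mA gives V_GS = -11 V ≤ V_t, so take I_D = 0.447 mA.
Then V_GS = 2.67 V and V_DS = V_DD − I_D(R_D+R_S) = 13 − 0.447×10.2 = 8.45 V.
Saturation requires V_DS ≥ V_GS − V_t = 0.97 V; 8.45 ≥ 0.97 ✓.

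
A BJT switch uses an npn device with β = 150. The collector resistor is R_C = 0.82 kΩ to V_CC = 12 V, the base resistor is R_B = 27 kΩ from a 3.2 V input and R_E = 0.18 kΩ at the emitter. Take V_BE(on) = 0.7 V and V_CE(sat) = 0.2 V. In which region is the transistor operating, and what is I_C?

active; I_C ≈ 6.9 mA

Assume active. Base-emitter loop: I_B = (V_BB − V_BE)/(R_B + (β+1)R_E) = (3.2 − 0.7)/(27 + 151×0.18) = 0.0461 mA.
I_C = β·I_B = 150×0.0461 = 6.92 mA.
V_CE = V_CC − I_C·R_C − I_E·R_E = 12 − 6.92×0.82 − 6.97×0.18 = 5.07 V > V_CE(sat), so the active-region assumption holds.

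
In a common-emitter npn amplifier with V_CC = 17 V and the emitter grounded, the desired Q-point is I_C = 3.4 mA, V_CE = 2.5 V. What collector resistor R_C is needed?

Collector loop: V_CC = I_C·R_C + V_CE.
R_C = (V_CC − V_CE)/I_C = (17 − 2.5)/3.4 = 4.26 kΩ.

R_C ≈ 4.3 kΩ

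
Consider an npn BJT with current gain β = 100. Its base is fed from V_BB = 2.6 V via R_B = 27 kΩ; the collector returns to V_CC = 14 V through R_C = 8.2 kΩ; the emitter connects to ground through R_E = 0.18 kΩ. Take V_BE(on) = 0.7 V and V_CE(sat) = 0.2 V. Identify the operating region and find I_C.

saturation; I_C ≈ 1.6 mA

Assume active: I_B = (2.6 − 0.7)/(27 + 101×0.18) = 0.0421 mA, I_C = β·I_B = 4.21 mA.
Then V_CE = 14 − 4.21×8.2 − 4.25×0.18 = -21.2 V < 0.2 V — the active assumption fails.
Re-solve with V_CE = 0.2 V. KCL at the emitter: V_E/R_E = (V_BB−0.7−V_E)/R_B + (V_CC−0.2−V_E)/R_C, giving V_E = 0.307 V.
I_C = (V_CC − 0.2 − V_E)/R_C = (13.8 − 0.307)/8.2 = 1.65 mA.
Check: I_B = (1.9 − 0.307)/27 = 0.059 mA, and β·I_B = 5.9 mA > I_C, confirming saturation.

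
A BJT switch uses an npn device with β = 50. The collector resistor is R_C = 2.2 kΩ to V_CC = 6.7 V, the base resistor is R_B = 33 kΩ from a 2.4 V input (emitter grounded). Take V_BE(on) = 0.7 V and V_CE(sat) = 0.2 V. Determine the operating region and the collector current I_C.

active; I_C ≈ 2.6 mA

Assume active. Base-emitter loop: I_B = (V_BB − V_BE)/R_B = (2.4 − 0.7)/33 = 0.0515 mA.
I_C = β·I_B = 50×0.0515 = 2.58 mA.
V_CE = V_CC − I_C·R_C = 6.7 − 2.58×2.2 = 1.03 V > V_CE(sat), so the active-region assumption holds.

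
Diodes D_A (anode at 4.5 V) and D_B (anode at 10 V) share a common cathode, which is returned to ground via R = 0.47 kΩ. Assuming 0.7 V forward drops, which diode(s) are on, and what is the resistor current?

Assume both conduct. Then node N would need to be at both 4.5−0.7 = 3.8 V and 10−0.7 = 9.3 V, which is impossible.
Assume only D_B conducts: V_N = 10 − 0.7 = 9.3 V, so I_R = 9.3/0.47 = 19.8 mA.
Check D_A: its anode-to-cathode voltage is 4.5 − 9.3 = -4.8 V < 0.7 V, so it is off. The assumption is consistent.

Only D_B conducts; I_R ≈ 20 mA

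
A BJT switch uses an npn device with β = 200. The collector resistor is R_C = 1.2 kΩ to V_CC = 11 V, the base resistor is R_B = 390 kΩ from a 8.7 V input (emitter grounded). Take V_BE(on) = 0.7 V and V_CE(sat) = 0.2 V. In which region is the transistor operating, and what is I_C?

Assume active. Base-emitter loop: I_B = (V_BB − V_BE)/R_B = (8.7 − 0.7)/390 = 0.0205 mA.
I_C = β·I_B = 200×0.0205 = 4.1 mA.
V_CE = V_CC − I_C·R_C = 11 − 4.1×1.2 = 6.08 V > V_CE(sat), so the active-region assumption holds.

active; I_C ≈ 4.1 mA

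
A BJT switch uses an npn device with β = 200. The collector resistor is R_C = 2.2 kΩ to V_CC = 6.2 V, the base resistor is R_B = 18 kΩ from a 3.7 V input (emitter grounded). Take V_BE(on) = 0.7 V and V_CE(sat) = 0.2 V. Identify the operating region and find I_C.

Assume active: I_B = (3.7 − 0.7)/18 = 0.167 mA, giving I_C = β·I_B = 33.3 mA.
But then V_CE = 6.2 − 33.3×2.2 = -67.1 V < V_CE(sat) = 0.2 V — impossible in the active region.
So the transistor is saturated. With V_CE = 0.2 V, I_C = (V_CC − 0.2)/R_C = 6/2.2 = 2.73 mA.
Check: β·I_B = 33.3 mA > I_C = 2.73 mA, confirming saturation.

saturation; I_C ≈ 2.7 mA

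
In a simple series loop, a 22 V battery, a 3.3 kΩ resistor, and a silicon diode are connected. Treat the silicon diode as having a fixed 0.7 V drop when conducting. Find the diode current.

KVL around the loop: 22 = V_D + I·R = 0.7 + I × 3.3 kΩ.
So I = (22 − 0.7) / 3.3 kΩ = 21.3 / 3.3 = 6.45 mA.

I ≈ 6.5 mA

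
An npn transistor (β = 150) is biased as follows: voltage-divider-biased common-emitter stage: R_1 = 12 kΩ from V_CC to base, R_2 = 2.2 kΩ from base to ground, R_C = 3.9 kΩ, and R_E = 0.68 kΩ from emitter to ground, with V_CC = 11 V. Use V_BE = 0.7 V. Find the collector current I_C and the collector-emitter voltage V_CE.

I_C ≈ 1.4 mA, V_CE ≈ 4.4 V

Thevenize the base divider: V_Th = V_CC·R_2/(R_1+R_2) = 11×2.2/14.2 = 1.7 V, R_Th = R_1‖R_2 = 1.86 kΩ.
Base-emitter loop: V_Th = I_B·R_Th + V_BE + (β+1)I_B·R_E, so I_B = (1.7 − 0.7) / (1.86 + 151×0.68) = 0.00961 mA.
I_C = β·I_B = 150×0.00961 = 1.44 mA, and I_E = (β+1)I_B = 1.45 mA.
V_CE = V_CC − I_C·R_C − I_E·R_E = 11 − 1.44×3.9 − 1.45×0.68 = 4.39 V.
V_CE = 4.39 V > 0.2 V confirms active-region operation.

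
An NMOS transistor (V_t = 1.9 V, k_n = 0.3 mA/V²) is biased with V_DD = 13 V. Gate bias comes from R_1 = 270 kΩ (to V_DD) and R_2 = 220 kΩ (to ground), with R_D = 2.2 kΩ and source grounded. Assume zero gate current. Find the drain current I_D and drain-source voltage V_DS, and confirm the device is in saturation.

I_D ≈ 2.3 mA, V_DS ≈ 7.9 V

V_G = V_DD·R_2/(R_1+R_2) = 13×220/490 = 5.84 V. With the source grounded, V_GS = V_G = 5.84 V.
Assume saturation: I_D = (k_n/2)(V_GS − V_t)² = (0.3/2)×(5.84 − 1.9)² = 0.15×3.94² = 2.32 mA.
V_DS = V_DD − I_D·R_D = 13 − 2.32×2.2 = 7.89 V.
Saturation requires V_DS ≥ V_GS − V_t = 3.94 V; 7.89 ≥ 3.94 ✓.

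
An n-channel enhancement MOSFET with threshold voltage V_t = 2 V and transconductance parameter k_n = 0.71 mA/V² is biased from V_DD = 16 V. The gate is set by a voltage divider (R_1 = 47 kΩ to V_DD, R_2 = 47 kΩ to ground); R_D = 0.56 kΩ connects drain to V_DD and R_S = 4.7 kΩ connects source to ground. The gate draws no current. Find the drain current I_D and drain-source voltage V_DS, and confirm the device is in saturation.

V_G = V_DD·R_2/(R_1+R_2) = 16×47/94 = 8 V.
Assume saturation: I_D = (k_n/2)(V_GS − V_t)² with V_GS = V_G − I_D·R_S = 8 − 4.7·I_D.
Substituting gives 7.84·I_D² − 21·I_D + 12.8 = 0, with roots I_D = 0.932 or 1.75 mA.
The root I_D = 1.75 mA gives V_GS = -0.22 V ≤ V_t, so take I_D = 0.932 mA.
Then V_GS = 3.62 V and V_DS = V_DD − I_D(R_D+R_S) = 16 − 0.932×5.26 = 11.1 V.
Saturation requires V_DS ≥ V_GS − V_t = 1.62 V; 11.1 ≥ 1.62 ✓.

I_D ≈ 0.93 mA, V_DS ≈ 11 V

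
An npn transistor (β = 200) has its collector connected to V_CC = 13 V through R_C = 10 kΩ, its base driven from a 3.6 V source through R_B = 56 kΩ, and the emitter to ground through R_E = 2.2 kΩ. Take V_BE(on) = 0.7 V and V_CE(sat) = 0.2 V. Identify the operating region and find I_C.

Assume active: I_B = (3.6 − 0.7)/(56 + 201×2.2) = 0.00582 mA, I_C = β·I_B = 1.16 mA.
Then V_CE = 13 − 1.16×10 − 1.17×2.2 = -1.22 V < 0.2 V — the active assumption fails.
Re-solve with V_CE = 0.2 V. KCL at the emitter: V_E/R_E = (V_BB−0.7−V_E)/R_B + (V_CC−0.2−V_E)/R_C, giving V_E = 2.33 V.
I_C = (V_CC − 0.2 − V_E)/R_C = (12.8 − 2.33)/10 = 1.05 mA.
Check: I_B = (2.9 − 2.33)/56 = 0.0102 mA, and β·I_B = 2.05 mA > I_C, confirming saturation.

saturation; I_C ≈ 1 mA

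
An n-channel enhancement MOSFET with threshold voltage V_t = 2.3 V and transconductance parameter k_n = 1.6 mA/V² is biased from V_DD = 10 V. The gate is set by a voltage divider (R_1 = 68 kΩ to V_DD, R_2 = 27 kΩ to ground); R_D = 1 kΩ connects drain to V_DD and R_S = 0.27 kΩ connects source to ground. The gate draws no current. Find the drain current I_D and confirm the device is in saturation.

V_G = V_DD·R_2/(R_1+R_2) = 10×27/95 = 2.84 V.
Assume saturation: I_D = (k_n/2)(V_GS − V_t)² with V_GS = V_G − I_D·R_S = 2.84 − 0.27·I_D.
Substituting gives 0.0583·I_D² − 1.23·I_D + 0.235 = 0, with roots I_D = 0.192 or 21 mA.
The root I_D = 21 mA gives V_GS = -2.82 V ≤ V_t, so take I_D = 0.192 mA.
Then V_GS = 2.79 V and V_DS = V_DD − I_D(R_D+R_S) = 10 − 0.192×1.27 = 9.76 V.
Saturation requires V_DS ≥ V_GS − V_t = 0.49 V; 9.76 ≥ 0.49 ✓.

I_D ≈ 0.19 mA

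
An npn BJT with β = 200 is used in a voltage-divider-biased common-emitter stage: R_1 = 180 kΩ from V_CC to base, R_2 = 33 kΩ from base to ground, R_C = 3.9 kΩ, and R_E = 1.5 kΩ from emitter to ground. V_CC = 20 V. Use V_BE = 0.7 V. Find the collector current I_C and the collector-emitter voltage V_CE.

Thevenize the base divider: V_Th = V_CC·R_2/(R_1+R_2) = 20×33/213 = 3.1 V, R_Th = R_1‖R_2 = 27.9 kΩ.
Base-emitter loop: V_Th = I_B·R_Th + V_BE + (β+1)I_B·R_E, so I_B = (3.1 − 0.7) / (27.9 + 201×1.5) = 0.00728 mA.
I_C = β·I_B = 200×0.00728 = 1.46 mA, and I_E = (β+1)I_B = 1.46 mA.
V_CE = V_CC − I_C·R_C − I_E·R_E = 20 − 1.46×3.9 − 1.46×1.5 = 12.1 V.
V_CE = 12.1 V > 0.2 V confirms active-region operation.

I_C ≈ 1.5 mA, V_CE ≈ 12 V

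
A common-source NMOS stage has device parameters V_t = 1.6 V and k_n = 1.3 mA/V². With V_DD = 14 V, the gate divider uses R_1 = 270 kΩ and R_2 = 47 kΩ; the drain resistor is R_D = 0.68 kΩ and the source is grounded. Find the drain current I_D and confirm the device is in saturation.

I_D ≈ 0.15 mA

V_G = V_DD·R_2/(R_1+R_2) = 14×47/317 = 2.08 V. With the source grounded, V_GS = V_G = 2.08 V.
Assume saturation: I_D = (k_n/2)(V_GS − V_t)² = (1.3/2)×(2.08 − 1.6)² = 0.65×0.476² = 0.147 mA.
V_DS = V_DD − I_D·R_D = 14 − 0.147×0.68 = 13.9 V.
Saturation requires V_DS ≥ V_GS − V_t = 0.476 V; 13.9 ≥ 0.476 ✓.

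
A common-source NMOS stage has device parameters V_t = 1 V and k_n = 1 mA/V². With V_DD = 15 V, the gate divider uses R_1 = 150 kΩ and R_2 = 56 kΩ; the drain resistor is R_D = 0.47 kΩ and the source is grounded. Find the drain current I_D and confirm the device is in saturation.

I_D ≈ 4.7 mA

V_G = V_DD·R_2/(R_1+R_2) = 15×56/206 = 4.08 V. With the source grounded, V_GS = V_G = 4.08 V.
Assume saturation: I_D = (k_n/2)(V_GS − V_t)² = (1/2)×(4.08 − 1)² = 0.5×3.08² = 4.74 mA.
V_DS = V_DD − I_D·R_D = 15 − 4.74×0.47 = 12.8 V.
Saturation requires V_DS ≥ V_GS − V_t = 3.08 V; 12.8 ≥ 3.08 ✓.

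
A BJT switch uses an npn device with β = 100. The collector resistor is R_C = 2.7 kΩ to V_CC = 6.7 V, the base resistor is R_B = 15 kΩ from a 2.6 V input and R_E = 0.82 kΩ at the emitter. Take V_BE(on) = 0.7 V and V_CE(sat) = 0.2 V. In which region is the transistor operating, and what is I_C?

saturation; I_C ≈ 1.8 mA

Assume active: I_B = (2.6 − 0.7)/(15 + 101×0.82) = 0.0194 mA, I_C = β·I_B = 1.94 mA.
Then V_CE = 6.7 − 1.94×2.7 − 1.96×0.82 = -0.153 V < 0.2 V — the active assumption fails.
Re-solve with V_CE = 0.2 V. KCL at the emitter: V_E/R_E = (V_BB−0.7−V_E)/R_B + (V_CC−0.2−V_E)/R_C, giving V_E = 1.53 V.
I_C = (V_CC − 0.2 − V_E)/R_C = (6.5 − 1.53)/2.7 = 1.84 mA.
Check: I_B = (1.9 − 1.53)/15 = 0.0247 mA, and β·I_B = 2.47 mA > I_C, confirming saturation.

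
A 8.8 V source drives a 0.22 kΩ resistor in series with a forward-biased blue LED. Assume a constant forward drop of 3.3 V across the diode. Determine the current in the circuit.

I ≈ 25 mA

KVL around the loop: 8.8 = V_D + I·R = 3.3 + I × 0.22 kΩ.
So I = (8.8 − 3.3) / 0.22 kΩ = 5.5 / 0.22 = 25 mA.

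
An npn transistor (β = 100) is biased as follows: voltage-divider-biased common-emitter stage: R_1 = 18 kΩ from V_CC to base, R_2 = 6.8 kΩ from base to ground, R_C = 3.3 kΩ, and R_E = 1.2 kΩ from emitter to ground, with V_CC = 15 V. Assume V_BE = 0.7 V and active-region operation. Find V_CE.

Thevenize the base divider: V_Th = V_CC·R_2/(R_1+R_2) = 15×6.8/24.8 = 4.11 V, R_Th = R_1‖R_2 = 4.94 kΩ.
Base-emitter loop: V_Th = I_B·R_Th + V_BE + (β+1)I_B·R_E, so I_B = (4.11 − 0.7) / (4.94 + 101×1.2) = 0.0271 mA.
I_C = β·I_B = 100×0.0271 = 2.71 mA, and I_E = (β+1)I_B = 2.73 mA.
V_CE = V_CC − I_C·R_C − I_E·R_E = 15 − 2.71×3.3 − 2.73×1.2 = 2.79 V.
V_CE = 2.79 V > 0.2 V confirms active-region operation.

V_CE ≈ 2.8 V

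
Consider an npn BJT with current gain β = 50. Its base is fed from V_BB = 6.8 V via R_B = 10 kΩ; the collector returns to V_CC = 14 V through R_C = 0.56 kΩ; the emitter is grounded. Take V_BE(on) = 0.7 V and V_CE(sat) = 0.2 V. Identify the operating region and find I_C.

Assume active: I_B = (6.8 − 0.7)/10 = 0.61 mA, giving I_C = β·I_B = 30.5 mA.
But then V_CE = 14 − 30.5×0.56 = -3.08 V < V_CE(sat) = 0.2 V — impossible in the active region.
So the transistor is saturated. With V_CE = 0.2 V, I_C = (V_CC − 0.2)/R_C = 13.8/0.56 = 24.6 mA.
Check: β·I_B = 30.5 mA > I_C = 24.6 mA, confirming saturation.

saturation; I_C ≈ 25 mA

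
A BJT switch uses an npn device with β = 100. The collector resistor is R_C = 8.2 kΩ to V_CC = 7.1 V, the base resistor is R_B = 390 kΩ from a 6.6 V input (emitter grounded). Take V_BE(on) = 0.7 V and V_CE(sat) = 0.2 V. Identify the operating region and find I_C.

Assume active: I_B = (6.6 − 0.7)/390 = 0.0151 mA, giving I_C = β·I_B = 1.51 mA.
But then V_CE = 7.1 − 1.51×8.2 = -5.31 V < V_CE(sat) = 0.2 V — impossible in the active region.
So the transistor is saturated. With V_CE = 0.2 V, I_C = (V_CC − 0.2)/R_C = 6.9/8.2 = 0.841 mA.
Check: β·I_B = 1.51 mA > I_C = 0.841 mA, confirming saturation.

saturation; I_C ≈ 0.84 mA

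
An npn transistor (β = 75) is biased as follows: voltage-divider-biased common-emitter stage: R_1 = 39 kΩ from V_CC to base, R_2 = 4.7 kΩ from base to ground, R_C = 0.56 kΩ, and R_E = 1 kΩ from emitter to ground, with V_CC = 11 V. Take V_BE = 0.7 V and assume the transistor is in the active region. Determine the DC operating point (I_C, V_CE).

Thevenize the base divider: V_Th = V_CC·R_2/(R_1+R_2) = 11×4.7/43.7 = 1.18 V, R_Th = R_1‖R_2 = 4.19 kΩ.
Base-emitter loop: V_Th = I_B·R_Th + V_BE + (β+1)I_B·R_E, so I_B = (1.18 − 0.7) / (4.19 + 76×1) = 0.00602 mA.
I_C = β·I_B = 75×0.00602 = 0.452 mA, and I_E = (β+1)I_B = 0.458 mA.
V_CE = V_CC − I_C·R_C − I_E·R_E = 11 − 0.452×0.56 − 0.458×1 = 10.3 V.
V_CE = 10.3 V > 0.2 V confirms active-region operation.

I_C ≈ 0.45 mA, V_CE ≈ 10 V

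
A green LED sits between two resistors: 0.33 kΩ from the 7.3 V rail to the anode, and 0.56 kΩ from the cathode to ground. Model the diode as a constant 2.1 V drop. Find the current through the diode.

I ≈ 5.8 mA

The two resistors are in series with the diode, so KVL gives 7.3 = I·0.33 + 2.1 + I·0.56.
I = (7.3 − 2.1) / (0.33 + 0.56) kΩ = 5.2 / 0.89 = 5.84 mA.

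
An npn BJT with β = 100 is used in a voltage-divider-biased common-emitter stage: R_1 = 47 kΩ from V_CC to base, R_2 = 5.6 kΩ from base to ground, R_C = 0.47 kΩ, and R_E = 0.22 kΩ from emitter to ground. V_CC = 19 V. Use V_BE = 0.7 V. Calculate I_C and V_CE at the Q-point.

Thevenize the base divider: V_Th = V_CC·R_2/(R_1+R_2) = 19×5.6/52.6 = 2.02 V, R_Th = R_1‖R_2 = 5 kΩ.
Base-emitter loop: V_Th = I_B·R_Th + V_BE + (β+1)I_B·R_E, so I_B = (2.02 − 0.7) / (5 + 101×0.22) = 0.0486 mA.
I_C = β·I_B = 100×0.0486 = 4.86 mA, and I_E = (β+1)I_B = 4.91 mA.
V_CE = V_CC − I_C·R_C − I_E·R_E = 19 − 4.86×0.47 − 4.91×0.22 = 15.6 V.
V_CE = 15.6 V > 0.2 V confirms active-region operation.

I_C ≈ 4.9 mA, V_CE ≈ 16 V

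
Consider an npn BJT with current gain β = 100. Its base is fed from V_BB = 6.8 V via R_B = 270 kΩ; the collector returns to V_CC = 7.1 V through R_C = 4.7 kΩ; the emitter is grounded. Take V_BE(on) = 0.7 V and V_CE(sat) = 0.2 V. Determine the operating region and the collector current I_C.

saturation; I_C ≈ 1.5 mA

Assume active: I_B = (6.8 − 0.7)/270 = 0.0226 mA, giving I_C = β·I_B = 2.26 mA.
But then V_CE = 7.1 − 2.26×4.7 = -3.52 V < V_CE(sat) = 0.2 V — impossible in the active region.
So the transistor is saturated. With V_CE = 0.2 V, I_C = (V_CC − 0.2)/R_C = 6.9/4.7 = 1.47 mA.
Check: β·I_B = 2.26 mA > I_C = 1.47 mA, confirming saturation.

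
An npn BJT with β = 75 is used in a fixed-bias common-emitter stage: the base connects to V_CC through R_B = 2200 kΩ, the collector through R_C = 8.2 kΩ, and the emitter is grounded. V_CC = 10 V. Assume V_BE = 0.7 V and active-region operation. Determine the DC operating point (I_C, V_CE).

I_C ≈ 0.32 mA, V_CE ≈ 7.4 V

Base loop: V_CC = I_B·R_B + V_BE, so I_B = (10 − 0.7)/2200 kΩ = 0.00423 mA.
In the active region I_C = β·I_B = 75 × 0.00423 = 0.317 mA.
Collector loop: V_CE = V_CC − I_C·R_C = 10 − 0.317×8.2 = 7.4 V.
Since V_CE = 7.4 V > V_CE(sat) ≈ 0.2 V, the transistor is in the active region as assumed.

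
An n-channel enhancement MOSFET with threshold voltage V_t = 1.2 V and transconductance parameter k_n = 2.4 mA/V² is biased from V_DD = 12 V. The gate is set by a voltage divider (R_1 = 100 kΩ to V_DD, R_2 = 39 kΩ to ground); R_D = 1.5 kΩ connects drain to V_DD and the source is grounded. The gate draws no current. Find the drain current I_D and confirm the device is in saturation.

V_G = V_DD·R_2/(R_1+R_2) = 12×39/139 = 3.37 V. With the source grounded, V_GS = V_G = 3.37 V.
Assume saturation: I_D = (k_n/2)(V_GS − V_t)² = (2.4/2)×(3.37 − 1.2)² = 1.2×2.17² = 5.63 mA.
V_DS = V_DD − I_D·R_D = 12 − 5.63×1.5 = 3.55 V.
Saturation requires V_DS ≥ V_GS − V_t = 2.17 V; 3.55 ≥ 2.17 ✓.

I_D ≈ 5.6 mA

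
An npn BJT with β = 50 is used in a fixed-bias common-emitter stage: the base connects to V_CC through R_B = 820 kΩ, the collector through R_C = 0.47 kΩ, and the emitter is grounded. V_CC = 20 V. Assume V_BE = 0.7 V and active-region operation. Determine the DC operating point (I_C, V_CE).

Base loop: V_CC = I_B·R_B + V_BE, so I_B = (20 − 0.7)/820 kΩ = 0.0235 mA.
In the active region I_C = β·I_B = 50 × 0.0235 = 1.18 mA.
Collector loop: V_CE = V_CC − I_C·R_C = 20 − 1.18×0.47 = 19.4 V.
Since V_CE = 19.4 V > V_CE(sat) ≈ 0.2 V, the transistor is in the active region as assumed.

I_C ≈ 1.2 mA, V_CE ≈ 19 V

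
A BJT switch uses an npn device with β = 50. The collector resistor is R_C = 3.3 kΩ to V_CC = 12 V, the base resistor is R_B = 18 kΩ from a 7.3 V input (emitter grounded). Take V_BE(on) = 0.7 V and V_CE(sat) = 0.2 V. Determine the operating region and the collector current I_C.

Assume active: I_B = (7.3 − 0.7)/18 = 0.367 mA, giving I_C = β·I_B = 18.3 mA.
But then V_CE = 12 − 18.3×3.3 = -48.5 V < V_CE(sat) = 0.2 V — impossible in the active region.
So the transistor is saturated. With V_CE = 0.2 V, I_C = (V_CC − 0.2)/R_C = 11.8/3.3 = 3.58 mA.
Check: β·I_B = 18.3 mA > I_C = 3.58 mA, confirming saturation.

saturation; I_C ≈ 3.6 mA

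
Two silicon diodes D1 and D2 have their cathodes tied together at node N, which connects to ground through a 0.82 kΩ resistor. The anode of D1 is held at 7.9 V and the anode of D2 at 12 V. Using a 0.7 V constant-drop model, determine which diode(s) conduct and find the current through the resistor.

Only D2 conducts; I_R ≈ 14 mA

Assume both conduct. Then node N would need to be at both 7.9−0.7 = 7.2 V and 12−0.7 = 11.3 V, which is impossible.
Assume only D2 conducts: V_N = 12 − 0.7 = 11.3 V, so I_R = 11.3/0.82 = 13.8 mA.
Check D1: its anode-to-cathode voltage is 7.9 − 11.3 = -3.4 V < 0.7 V, so it is off. The assumption is consistent.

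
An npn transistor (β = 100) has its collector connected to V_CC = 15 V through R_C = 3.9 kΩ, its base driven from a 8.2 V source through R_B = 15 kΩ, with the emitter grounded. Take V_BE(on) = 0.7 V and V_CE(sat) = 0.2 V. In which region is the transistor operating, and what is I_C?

saturation; I_C ≈ 3.8 mA

Assume active: I_B = (8.2 − 0.7)/15 = 0.5 mA, giving I_C = β·I_B = 50 mA.
But then V_CE = 15 − 50×3.9 = -180 V < V_CE(sat) = 0.2 V — impossible in the active region.
So the transistor is saturated. With V_CE = 0.2 V, I_C = (V_CC − 0.2)/R_C = 14.8/3.9 = 3.79 mA.
Check: β·I_B = 50 mA > I_C = 3.79 mA, confirming saturation.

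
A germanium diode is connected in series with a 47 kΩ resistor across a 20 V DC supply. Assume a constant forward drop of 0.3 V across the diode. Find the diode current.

I ≈ 0.42 mA

KVL around the loop: 20 = V_D + I·R = 0.3 + I × 47 kΩ.
So I = (20 − 0.3) / 47 kΩ = 19.7 / 47 = 0.419 mA.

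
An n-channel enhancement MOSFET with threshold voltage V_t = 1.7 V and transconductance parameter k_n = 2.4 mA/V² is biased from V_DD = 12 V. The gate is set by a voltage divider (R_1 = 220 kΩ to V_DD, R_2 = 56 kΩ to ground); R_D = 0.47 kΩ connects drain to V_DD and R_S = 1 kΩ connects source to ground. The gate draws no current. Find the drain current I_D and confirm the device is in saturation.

V_G = V_DD·R_2/(R_1+R_2) = 12×56/276 = 2.43 V.
Assume saturation: I_D = (k_n/2)(V_GS − V_t)² with V_GS = V_G − I_D·R_S = 2.43 − 1·I_D.
Substituting gives 1.2·I_D² − 2.76·I_D + 0.648 = 0, with roots I_D = 0.265 or 2.04 mA.
The root I_D = 2.04 mA gives V_GS = 0.397 V ≤ V_t, so take I_D = 0.265 mA.
Then V_GS = 2.17 V and V_DS = V_DD − I_D(R_D+R_S) = 12 − 0.265×1.47 = 11.6 V.
Saturation requires V_DS ≥ V_GS − V_t = 0.47 V; 11.6 ≥ 0.47 ✓.

I_D ≈ 0.26 mA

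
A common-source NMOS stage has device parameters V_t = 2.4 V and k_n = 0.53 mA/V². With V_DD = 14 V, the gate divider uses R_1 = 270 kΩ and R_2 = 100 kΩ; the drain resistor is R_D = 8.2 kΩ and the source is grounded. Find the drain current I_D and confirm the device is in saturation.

I_D ≈ 0.51 mA

V_G = V_DD·R_2/(R_1+R_2) = 14×100/370 = 3.78 V. With the source grounded, V_GS = V_G = 3.78 V.
Assume saturation: I_D = (k_n/2)(V_GS − V_t)² = (0.53/2)×(3.78 − 2.4)² = 0.265×1.38² = 0.507 mA.
V_DS = V_DD − I_D·R_D = 14 − 0.507×8.2 = 9.84 V.
Saturation requires V_DS ≥ V_GS − V_t = 1.38 V; 9.84 ≥ 1.38 ✓.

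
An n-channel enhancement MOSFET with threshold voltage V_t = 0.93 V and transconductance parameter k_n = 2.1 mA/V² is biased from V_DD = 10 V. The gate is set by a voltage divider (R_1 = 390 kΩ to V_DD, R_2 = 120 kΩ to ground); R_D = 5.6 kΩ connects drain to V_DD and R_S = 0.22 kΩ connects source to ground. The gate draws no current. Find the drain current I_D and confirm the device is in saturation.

I_D ≈ 1.3 mA

V_G = V_DD·R_2/(R_1+R_2) = 10×120/510 = 2.35 V.
Assume saturation: I_D = (k_n/2)(V_GS − V_t)² with V_GS = V_G − I_D·R_S = 2.35 − 0.22·I_D.
Substituting gives 0.0508·I_D² − 1.66·I_D + 2.13 = 0, with roots I_D = 1.34 or 31.3 mA.
The root I_D = 31.3 mA gives V_GS = -4.53 V ≤ V_t, so take I_D = 1.34 mA.
Then V_GS = 2.06 V and V_DS = V_DD − I_D(R_D+R_S) = 10 − 1.34×5.82 = 2.22 V.
Saturation requires V_DS ≥ V_GS − V_t = 1.13 V; 2.22 ≥ 1.13 ✓.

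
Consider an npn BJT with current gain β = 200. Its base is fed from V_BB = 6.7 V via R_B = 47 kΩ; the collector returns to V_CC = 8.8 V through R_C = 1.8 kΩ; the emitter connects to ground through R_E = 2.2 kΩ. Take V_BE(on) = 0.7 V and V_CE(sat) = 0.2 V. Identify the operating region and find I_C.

saturation; I_C ≈ 2.1 mA

Assume active: I_B = (6.7 − 0.7)/(47 + 201×2.2) = 0.0123 mA, I_C = β·I_B = 2.45 mA.
Then V_CE = 8.8 − 2.45×1.8 − 2.47×2.2 = -1.04 V < 0.2 V — the active assumption fails.
Re-solve with V_CE = 0.2 V. KCL at the emitter: V_E/R_E = (V_BB−0.7−V_E)/R_B + (V_CC−0.2−V_E)/R_C, giving V_E = 4.76 V.
I_C = (V_CC − 0.2 − V_E)/R_C = (8.6 − 4.76)/1.8 = 2.14 mA.
Check: I_B = (6 − 4.76)/47 = 0.0265 mA, and β·I_B = 5.29 mA > I_C, confirming saturation.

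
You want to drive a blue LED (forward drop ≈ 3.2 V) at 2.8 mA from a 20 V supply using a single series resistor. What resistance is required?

The resistor drops V_S − V_D = 20 − 3.2 = 16.8 V at 2.8 mA.
R = 16.8 V / 2.8 mA = 6 kΩ.

R ≈ 6 kΩ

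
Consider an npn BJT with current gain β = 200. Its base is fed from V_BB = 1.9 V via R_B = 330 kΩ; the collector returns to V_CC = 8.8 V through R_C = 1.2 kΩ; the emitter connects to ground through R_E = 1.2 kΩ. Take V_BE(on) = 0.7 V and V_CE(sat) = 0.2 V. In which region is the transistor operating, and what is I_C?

active; I_C ≈ 0.42 mA

Assume active. Base-emitter loop: I_B = (V_BB − V_BE)/(R_B + (β+1)R_E) = (1.9 − 0.7)/(330 + 201×1.2) = 0.0021 mA.
I_C = β·I_B = 200×0.0021 = 0.42 mA.
V_CE = V_CC − I_C·R_C − I_E·R_E = 8.8 − 0.42×1.2 − 0.422×1.2 = 7.79 V > V_CE(sat), so the active-region assumption holds.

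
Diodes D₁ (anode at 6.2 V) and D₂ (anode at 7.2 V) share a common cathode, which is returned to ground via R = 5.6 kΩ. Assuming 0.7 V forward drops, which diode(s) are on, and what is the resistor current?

Only D₂ conducts; I_R ≈ 1.2 mA

Assume both conduct. Then node N would need to be at both 6.2−0.7 = 5.5 V and 7.2−0.7 = 6.5 V, which is impossible.
Assume only D₂ conducts: V_N = 7.2 − 0.7 = 6.5 V, so I_R = 6.5/5.6 = 1.16 mA.
Check D₁: its anode-to-cathode voltage is 6.2 − 6.5 = -0.3 V < 0.7 V, so it is off. The assumption is consistent.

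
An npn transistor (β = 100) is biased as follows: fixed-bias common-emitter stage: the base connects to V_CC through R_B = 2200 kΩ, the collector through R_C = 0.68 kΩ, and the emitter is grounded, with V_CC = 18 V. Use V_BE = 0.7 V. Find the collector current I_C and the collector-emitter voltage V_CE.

I_C ≈ 0.79 mA, V_CE ≈ 17 V

Base loop: V_CC = I_B·R_B + V_BE, so I_B = (18 − 0.7)/2200 kΩ = 0.00786 mA.
In the active region I_C = β·I_B = 100 × 0.00786 = 0.786 mA.
Collector loop: V_CE = V_CC − I_C·R_C = 18 − 0.786×0.68 = 17.5 V.
Since V_CE = 17.5 V > V_CE(sat) ≈ 0.2 V, the transistor is in the active region as assumed.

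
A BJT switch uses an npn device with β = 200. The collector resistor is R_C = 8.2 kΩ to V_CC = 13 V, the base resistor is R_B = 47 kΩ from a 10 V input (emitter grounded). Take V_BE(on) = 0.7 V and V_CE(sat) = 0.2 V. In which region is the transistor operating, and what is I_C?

Assume active: I_B = (10 − 0.7)/47 = 0.198 mA, giving I_C = β·I_B = 39.6 mA.
But then V_CE = 13 − 39.6×8.2 = -312 V < V_CE(sat) = 0.2 V — impossible in the active region.
So the transistor is saturated. With V_CE = 0.2 V, I_C = (V_CC − 0.2)/R_C = 12.8/8.2 = 1.56 mA.
Check: β·I_B = 39.6 mA > I_C = 1.56 mA, confirming saturation.

saturation; I_C ≈ 1.6 mA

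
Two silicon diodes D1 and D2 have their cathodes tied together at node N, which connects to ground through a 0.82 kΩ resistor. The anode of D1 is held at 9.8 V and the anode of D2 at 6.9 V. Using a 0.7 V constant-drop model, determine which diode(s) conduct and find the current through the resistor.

Only D1 conducts; I_R ≈ 11 mA

Assume both conduct. Then node N would need to be at both 9.8−0.7 = 9.1 V and 6.9−0.7 = 6.2 V, which is impossible.
Assume only D1 conducts: V_N = 9.8 − 0.7 = 9.1 V, so I_R = 9.1/0.82 = 11.1 mA.
Check D2: its anode-to-cathode voltage is 6.9 − 9.1 = -2.2 V < 0.7 V, so it is off. The assumption is consistent.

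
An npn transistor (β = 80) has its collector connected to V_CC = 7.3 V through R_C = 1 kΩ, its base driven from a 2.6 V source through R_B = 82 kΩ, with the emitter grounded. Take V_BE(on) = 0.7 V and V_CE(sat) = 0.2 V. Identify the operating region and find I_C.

Assume active. Base-emitter loop: I_B = (V_BB − V_BE)/R_B = (2.6 − 0.7)/82 = 0.0232 mA.
I_C = β·I_B = 80×0.0232 = 1.85 mA.
V_CE = V_CC − I_C·R_C = 7.3 − 1.85×1 = 5.45 V > V_CE(sat), so the active-region assumption holds.

active; I_C ≈ 1.9 mA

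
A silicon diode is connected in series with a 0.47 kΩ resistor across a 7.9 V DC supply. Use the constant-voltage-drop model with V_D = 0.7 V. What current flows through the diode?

I ≈ 15 mA

KVL around the loop: 7.9 = V_D + I·R = 0.7 + I × 0.47 kΩ.
So I = (7.9 − 0.7) / 0.47 kΩ = 7.2 / 0.47 = 15.3 mA.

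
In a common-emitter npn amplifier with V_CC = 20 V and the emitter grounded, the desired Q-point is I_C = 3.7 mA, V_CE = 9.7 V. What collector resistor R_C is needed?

Collector loop: V_CC = I_C·R_C + V_CE.
R_C = (V_CC − V_CE)/I_C = (20 − 9.7)/3.7 = 2.78 kΩ.

R_C ≈ 2.8 kΩ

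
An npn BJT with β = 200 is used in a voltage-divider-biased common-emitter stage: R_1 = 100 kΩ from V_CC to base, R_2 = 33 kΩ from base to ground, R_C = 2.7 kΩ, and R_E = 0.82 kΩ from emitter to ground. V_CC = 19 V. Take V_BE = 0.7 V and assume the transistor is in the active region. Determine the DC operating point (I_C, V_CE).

Thevenize the base divider: V_Th = V_CC·R_2/(R_1+R_2) = 19×33/133 = 4.71 V, R_Th = R_1‖R_2 = 24.8 kΩ.
Base-emitter loop: V_Th = I_B·R_Th + V_BE + (β+1)I_B·R_E, so I_B = (4.71 − 0.7) / (24.8 + 201×0.82) = 0.0212 mA.
I_C = β·I_B = 200×0.0212 = 4.23 mA, and I_E = (β+1)I_B = 4.25 mA.
V_CE = V_CC − I_C·R_C − I_E·R_E = 19 − 4.23×2.7 − 4.25×0.82 = 4.08 V.
V_CE = 4.08 V > 0.2 V confirms active-region operation.

I_C ≈ 4.2 mA, V_CE ≈ 4.1 V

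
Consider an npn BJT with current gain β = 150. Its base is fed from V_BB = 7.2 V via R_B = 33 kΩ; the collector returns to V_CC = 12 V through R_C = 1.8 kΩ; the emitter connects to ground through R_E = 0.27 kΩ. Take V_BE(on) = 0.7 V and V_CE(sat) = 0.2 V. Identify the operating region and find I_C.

saturation; I_C ≈ 5.7 mA

Assume active: I_B = (7.2 − 0.7)/(33 + 151×0.27) = 0.0881 mA, I_C = β·I_B = 13.2 mA.
Then V_CE = 12 − 13.2×1.8 − 13.3×0.27 = -15.4 V < 0.2 V — the active assumption fails.
Re-solve with V_CE = 0.2 V. KCL at the emitter: V_E/R_E = (V_BB−0.7−V_E)/R_B + (V_CC−0.2−V_E)/R_C, giving V_E = 1.57 V.
I_C = (V_CC − 0.2 − V_E)/R_C = (11.8 − 1.57)/1.8 = 5.68 mA.
Check: I_B = (6.5 − 1.57)/33 = 0.149 mA, and β·I_B = 22.4 mA > I_C, confirming saturation.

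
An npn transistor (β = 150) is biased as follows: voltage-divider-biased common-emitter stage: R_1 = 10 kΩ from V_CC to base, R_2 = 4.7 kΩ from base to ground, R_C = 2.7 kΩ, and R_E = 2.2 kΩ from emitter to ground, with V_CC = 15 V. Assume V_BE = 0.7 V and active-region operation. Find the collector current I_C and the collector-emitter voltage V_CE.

I_C ≈ 1.8 mA, V_CE ≈ 6 V

Thevenize the base divider: V_Th = V_CC·R_2/(R_1+R_2) = 15×4.7/14.7 = 4.8 V, R_Th = R_1‖R_2 = 3.2 kΩ.
Base-emitter loop: V_Th = I_B·R_Th + V_BE + (β+1)I_B·R_E, so I_B = (4.8 − 0.7) / (3.2 + 151×2.2) = 0.0122 mA.
I_C = β·I_B = 150×0.0122 = 1.83 mA, and I_E = (β+1)I_B = 1.84 mA.
V_CE = V_CC − I_C·R_C − I_E·R_E = 15 − 1.83×2.7 − 1.84×2.2 = 6 V.
V_CE = 6 V > 0.2 V confirms active-region operation.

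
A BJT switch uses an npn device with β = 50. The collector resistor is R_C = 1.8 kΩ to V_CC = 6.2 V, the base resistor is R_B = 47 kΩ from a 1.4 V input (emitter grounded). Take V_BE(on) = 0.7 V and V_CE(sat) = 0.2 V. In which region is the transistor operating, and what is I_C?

Assume active. Base-emitter loop: I_B = (V_BB − V_BE)/R_B = (1.4 − 0.7)/47 = 0.0149 mA.
I_C = β·I_B = 50×0.0149 = 0.745 mA.
V_CE = V_CC − I_C·R_C = 6.2 − 0.745×1.8 = 4.86 V > V_CE(sat), so the active-region assumption holds.

active; I_C ≈ 0.74 mA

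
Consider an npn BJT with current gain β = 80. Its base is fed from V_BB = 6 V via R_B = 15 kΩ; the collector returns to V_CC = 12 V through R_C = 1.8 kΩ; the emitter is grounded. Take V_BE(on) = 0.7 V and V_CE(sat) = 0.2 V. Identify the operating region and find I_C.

Assume active: I_B = (6 − 0.7)/15 = 0.353 mA, giving I_C = β·I_B = 28.3 mA.
But then V_CE = 12 − 28.3×1.8 = -38.9 V < V_CE(sat) = 0.2 V — impossible in the active region.
So the transistor is saturated. With V_CE = 0.2 V, I_C = (V_CC − 0.2)/R_C = 11.8/1.8 = 6.56 mA.
Check: β·I_B = 28.3 mA > I_C = 6.56 mA, confirming saturation.

saturation; I_C ≈ 6.6 mA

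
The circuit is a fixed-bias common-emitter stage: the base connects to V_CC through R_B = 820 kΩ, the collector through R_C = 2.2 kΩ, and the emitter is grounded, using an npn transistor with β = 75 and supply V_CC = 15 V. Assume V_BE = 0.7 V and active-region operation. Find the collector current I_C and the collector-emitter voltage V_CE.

I_C ≈ 1.3 mA, V_CE ≈ 12 V

Base loop: V_CC = I_B·R_B + V_BE, so I_B = (15 − 0.7)/820 kΩ = 0.0174 mA.
In the active region I_C = β·I_B = 75 × 0.0174 = 1.31 mA.
Collector loop: V_CE = V_CC − I_C·R_C = 15 − 1.31×2.2 = 12.1 V.
Since V_CE = 12.1 V > V_CE(sat) ≈ 0.2 V, the transistor is in the active region as assumed.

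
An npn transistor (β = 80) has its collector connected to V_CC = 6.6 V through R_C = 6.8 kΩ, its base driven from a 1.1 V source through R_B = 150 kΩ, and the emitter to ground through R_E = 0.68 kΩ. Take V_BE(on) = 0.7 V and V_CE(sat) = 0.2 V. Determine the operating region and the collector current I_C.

active; I_C ≈ 0.16 mA

Assume active. Base-emitter loop: I_B = (V_BB − V_BE)/(R_B + (β+1)R_E) = (1.1 − 0.7)/(150 + 81×0.68) = 0.00195 mA.
I_C = β·I_B = 80×0.00195 = 0.156 mA.
V_CE = V_CC − I_C·R_C − I_E·R_E = 6.6 − 0.156×6.8 − 0.158×0.68 = 5.43 V > V_CE(sat), so the active-region assumption holds.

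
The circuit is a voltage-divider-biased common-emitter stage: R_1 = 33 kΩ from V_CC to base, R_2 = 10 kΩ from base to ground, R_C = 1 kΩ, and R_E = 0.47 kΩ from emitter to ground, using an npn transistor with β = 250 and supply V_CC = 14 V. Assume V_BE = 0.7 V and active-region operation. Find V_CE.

V_CE ≈ 6.5 V

Thevenize the base divider: V_Th = V_CC·R_2/(R_1+R_2) = 14×10/43 = 3.26 V, R_Th = R_1‖R_2 = 7.67 kΩ.
Base-emitter loop: V_Th = I_B·R_Th + V_BE + (β+1)I_B·R_E, so I_B = (3.26 − 0.7) / (7.67 + 251×0.47) = 0.0203 mA.
I_C = β·I_B = 250×0.0203 = 5.09 mA, and I_E = (β+1)I_B = 5.11 mA.
V_CE = V_CC − I_C·R_C − I_E·R_E = 14 − 5.09×1 − 5.11×0.47 = 6.51 V.
V_CE = 6.51 V > 0.2 V confirms active-region operation.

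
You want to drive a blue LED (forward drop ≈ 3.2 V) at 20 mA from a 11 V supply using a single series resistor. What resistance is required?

R ≈ 0.39 kΩ

The resistor drops V_S − V_D = 11 − 3.2 = 7.8 V at 20 mA.
R = 7.8 V / 20 mA = 0.39 kΩ.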